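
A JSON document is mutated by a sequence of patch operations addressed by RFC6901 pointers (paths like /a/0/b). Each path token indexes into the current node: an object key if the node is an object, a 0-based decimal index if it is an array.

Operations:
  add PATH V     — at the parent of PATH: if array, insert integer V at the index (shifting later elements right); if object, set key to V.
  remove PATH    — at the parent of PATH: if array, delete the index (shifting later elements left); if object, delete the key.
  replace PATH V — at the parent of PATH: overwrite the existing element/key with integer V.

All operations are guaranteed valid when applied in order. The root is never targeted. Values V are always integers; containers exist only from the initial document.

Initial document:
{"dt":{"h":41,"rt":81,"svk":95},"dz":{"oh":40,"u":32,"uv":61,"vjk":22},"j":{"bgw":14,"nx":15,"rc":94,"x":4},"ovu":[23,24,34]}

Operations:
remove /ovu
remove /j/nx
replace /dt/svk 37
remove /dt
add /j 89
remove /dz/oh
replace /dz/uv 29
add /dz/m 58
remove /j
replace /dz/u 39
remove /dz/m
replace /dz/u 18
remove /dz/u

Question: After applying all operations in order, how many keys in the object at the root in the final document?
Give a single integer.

After op 1 (remove /ovu): {"dt":{"h":41,"rt":81,"svk":95},"dz":{"oh":40,"u":32,"uv":61,"vjk":22},"j":{"bgw":14,"nx":15,"rc":94,"x":4}}
After op 2 (remove /j/nx): {"dt":{"h":41,"rt":81,"svk":95},"dz":{"oh":40,"u":32,"uv":61,"vjk":22},"j":{"bgw":14,"rc":94,"x":4}}
After op 3 (replace /dt/svk 37): {"dt":{"h":41,"rt":81,"svk":37},"dz":{"oh":40,"u":32,"uv":61,"vjk":22},"j":{"bgw":14,"rc":94,"x":4}}
After op 4 (remove /dt): {"dz":{"oh":40,"u":32,"uv":61,"vjk":22},"j":{"bgw":14,"rc":94,"x":4}}
After op 5 (add /j 89): {"dz":{"oh":40,"u":32,"uv":61,"vjk":22},"j":89}
After op 6 (remove /dz/oh): {"dz":{"u":32,"uv":61,"vjk":22},"j":89}
After op 7 (replace /dz/uv 29): {"dz":{"u":32,"uv":29,"vjk":22},"j":89}
After op 8 (add /dz/m 58): {"dz":{"m":58,"u":32,"uv":29,"vjk":22},"j":89}
After op 9 (remove /j): {"dz":{"m":58,"u":32,"uv":29,"vjk":22}}
After op 10 (replace /dz/u 39): {"dz":{"m":58,"u":39,"uv":29,"vjk":22}}
After op 11 (remove /dz/m): {"dz":{"u":39,"uv":29,"vjk":22}}
After op 12 (replace /dz/u 18): {"dz":{"u":18,"uv":29,"vjk":22}}
After op 13 (remove /dz/u): {"dz":{"uv":29,"vjk":22}}
Size at the root: 1

Answer: 1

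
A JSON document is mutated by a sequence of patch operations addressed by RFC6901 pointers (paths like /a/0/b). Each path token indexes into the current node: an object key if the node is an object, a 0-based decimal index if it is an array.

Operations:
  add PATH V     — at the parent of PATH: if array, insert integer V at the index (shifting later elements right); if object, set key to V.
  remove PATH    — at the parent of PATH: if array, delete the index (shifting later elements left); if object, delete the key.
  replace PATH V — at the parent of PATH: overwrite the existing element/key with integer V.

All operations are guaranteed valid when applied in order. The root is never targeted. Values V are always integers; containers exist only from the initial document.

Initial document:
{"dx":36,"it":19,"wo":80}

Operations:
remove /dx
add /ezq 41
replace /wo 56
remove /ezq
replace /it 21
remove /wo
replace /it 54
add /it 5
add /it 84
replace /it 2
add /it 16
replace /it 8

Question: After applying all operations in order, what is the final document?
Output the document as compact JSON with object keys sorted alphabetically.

Answer: {"it":8}

Derivation:
After op 1 (remove /dx): {"it":19,"wo":80}
After op 2 (add /ezq 41): {"ezq":41,"it":19,"wo":80}
After op 3 (replace /wo 56): {"ezq":41,"it":19,"wo":56}
After op 4 (remove /ezq): {"it":19,"wo":56}
After op 5 (replace /it 21): {"it":21,"wo":56}
After op 6 (remove /wo): {"it":21}
After op 7 (replace /it 54): {"it":54}
After op 8 (add /it 5): {"it":5}
After op 9 (add /it 84): {"it":84}
After op 10 (replace /it 2): {"it":2}
After op 11 (add /it 16): {"it":16}
After op 12 (replace /it 8): {"it":8}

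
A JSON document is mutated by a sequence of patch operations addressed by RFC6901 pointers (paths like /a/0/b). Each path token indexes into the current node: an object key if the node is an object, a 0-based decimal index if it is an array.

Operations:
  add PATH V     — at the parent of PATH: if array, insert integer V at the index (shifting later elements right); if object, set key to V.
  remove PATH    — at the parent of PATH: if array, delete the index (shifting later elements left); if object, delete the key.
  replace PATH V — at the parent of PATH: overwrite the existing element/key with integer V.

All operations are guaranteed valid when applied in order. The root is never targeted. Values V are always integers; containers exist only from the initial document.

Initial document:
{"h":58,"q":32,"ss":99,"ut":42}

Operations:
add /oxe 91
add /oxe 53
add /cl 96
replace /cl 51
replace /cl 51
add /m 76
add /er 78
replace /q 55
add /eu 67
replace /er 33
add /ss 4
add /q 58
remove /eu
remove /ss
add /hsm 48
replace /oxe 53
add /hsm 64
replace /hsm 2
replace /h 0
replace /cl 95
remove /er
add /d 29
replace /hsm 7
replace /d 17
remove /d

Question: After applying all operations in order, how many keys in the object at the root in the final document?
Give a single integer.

After op 1 (add /oxe 91): {"h":58,"oxe":91,"q":32,"ss":99,"ut":42}
After op 2 (add /oxe 53): {"h":58,"oxe":53,"q":32,"ss":99,"ut":42}
After op 3 (add /cl 96): {"cl":96,"h":58,"oxe":53,"q":32,"ss":99,"ut":42}
After op 4 (replace /cl 51): {"cl":51,"h":58,"oxe":53,"q":32,"ss":99,"ut":42}
After op 5 (replace /cl 51): {"cl":51,"h":58,"oxe":53,"q":32,"ss":99,"ut":42}
After op 6 (add /m 76): {"cl":51,"h":58,"m":76,"oxe":53,"q":32,"ss":99,"ut":42}
After op 7 (add /er 78): {"cl":51,"er":78,"h":58,"m":76,"oxe":53,"q":32,"ss":99,"ut":42}
After op 8 (replace /q 55): {"cl":51,"er":78,"h":58,"m":76,"oxe":53,"q":55,"ss":99,"ut":42}
After op 9 (add /eu 67): {"cl":51,"er":78,"eu":67,"h":58,"m":76,"oxe":53,"q":55,"ss":99,"ut":42}
After op 10 (replace /er 33): {"cl":51,"er":33,"eu":67,"h":58,"m":76,"oxe":53,"q":55,"ss":99,"ut":42}
After op 11 (add /ss 4): {"cl":51,"er":33,"eu":67,"h":58,"m":76,"oxe":53,"q":55,"ss":4,"ut":42}
After op 12 (add /q 58): {"cl":51,"er":33,"eu":67,"h":58,"m":76,"oxe":53,"q":58,"ss":4,"ut":42}
After op 13 (remove /eu): {"cl":51,"er":33,"h":58,"m":76,"oxe":53,"q":58,"ss":4,"ut":42}
After op 14 (remove /ss): {"cl":51,"er":33,"h":58,"m":76,"oxe":53,"q":58,"ut":42}
After op 15 (add /hsm 48): {"cl":51,"er":33,"h":58,"hsm":48,"m":76,"oxe":53,"q":58,"ut":42}
After op 16 (replace /oxe 53): {"cl":51,"er":33,"h":58,"hsm":48,"m":76,"oxe":53,"q":58,"ut":42}
After op 17 (add /hsm 64): {"cl":51,"er":33,"h":58,"hsm":64,"m":76,"oxe":53,"q":58,"ut":42}
After op 18 (replace /hsm 2): {"cl":51,"er":33,"h":58,"hsm":2,"m":76,"oxe":53,"q":58,"ut":42}
After op 19 (replace /h 0): {"cl":51,"er":33,"h":0,"hsm":2,"m":76,"oxe":53,"q":58,"ut":42}
After op 20 (replace /cl 95): {"cl":95,"er":33,"h":0,"hsm":2,"m":76,"oxe":53,"q":58,"ut":42}
After op 21 (remove /er): {"cl":95,"h":0,"hsm":2,"m":76,"oxe":53,"q":58,"ut":42}
After op 22 (add /d 29): {"cl":95,"d":29,"h":0,"hsm":2,"m":76,"oxe":53,"q":58,"ut":42}
After op 23 (replace /hsm 7): {"cl":95,"d":29,"h":0,"hsm":7,"m":76,"oxe":53,"q":58,"ut":42}
After op 24 (replace /d 17): {"cl":95,"d":17,"h":0,"hsm":7,"m":76,"oxe":53,"q":58,"ut":42}
After op 25 (remove /d): {"cl":95,"h":0,"hsm":7,"m":76,"oxe":53,"q":58,"ut":42}
Size at the root: 7

Answer: 7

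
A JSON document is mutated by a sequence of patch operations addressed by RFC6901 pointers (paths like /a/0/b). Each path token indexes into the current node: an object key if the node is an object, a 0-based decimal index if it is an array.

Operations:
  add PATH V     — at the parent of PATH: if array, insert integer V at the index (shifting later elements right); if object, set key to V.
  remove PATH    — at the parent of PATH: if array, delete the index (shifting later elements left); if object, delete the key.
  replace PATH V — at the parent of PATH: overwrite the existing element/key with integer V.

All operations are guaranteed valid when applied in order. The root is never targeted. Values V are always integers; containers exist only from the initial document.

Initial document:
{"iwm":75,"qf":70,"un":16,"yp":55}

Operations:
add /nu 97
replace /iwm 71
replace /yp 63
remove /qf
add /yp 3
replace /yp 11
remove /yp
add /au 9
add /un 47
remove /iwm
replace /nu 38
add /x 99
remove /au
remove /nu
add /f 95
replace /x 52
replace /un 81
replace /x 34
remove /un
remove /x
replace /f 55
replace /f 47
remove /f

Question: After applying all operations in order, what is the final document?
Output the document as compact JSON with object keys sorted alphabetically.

Answer: {}

Derivation:
After op 1 (add /nu 97): {"iwm":75,"nu":97,"qf":70,"un":16,"yp":55}
After op 2 (replace /iwm 71): {"iwm":71,"nu":97,"qf":70,"un":16,"yp":55}
After op 3 (replace /yp 63): {"iwm":71,"nu":97,"qf":70,"un":16,"yp":63}
After op 4 (remove /qf): {"iwm":71,"nu":97,"un":16,"yp":63}
After op 5 (add /yp 3): {"iwm":71,"nu":97,"un":16,"yp":3}
After op 6 (replace /yp 11): {"iwm":71,"nu":97,"un":16,"yp":11}
After op 7 (remove /yp): {"iwm":71,"nu":97,"un":16}
After op 8 (add /au 9): {"au":9,"iwm":71,"nu":97,"un":16}
After op 9 (add /un 47): {"au":9,"iwm":71,"nu":97,"un":47}
After op 10 (remove /iwm): {"au":9,"nu":97,"un":47}
After op 11 (replace /nu 38): {"au":9,"nu":38,"un":47}
After op 12 (add /x 99): {"au":9,"nu":38,"un":47,"x":99}
After op 13 (remove /au): {"nu":38,"un":47,"x":99}
After op 14 (remove /nu): {"un":47,"x":99}
After op 15 (add /f 95): {"f":95,"un":47,"x":99}
After op 16 (replace /x 52): {"f":95,"un":47,"x":52}
After op 17 (replace /un 81): {"f":95,"un":81,"x":52}
After op 18 (replace /x 34): {"f":95,"un":81,"x":34}
After op 19 (remove /un): {"f":95,"x":34}
After op 20 (remove /x): {"f":95}
After op 21 (replace /f 55): {"f":55}
After op 22 (replace /f 47): {"f":47}
After op 23 (remove /f): {}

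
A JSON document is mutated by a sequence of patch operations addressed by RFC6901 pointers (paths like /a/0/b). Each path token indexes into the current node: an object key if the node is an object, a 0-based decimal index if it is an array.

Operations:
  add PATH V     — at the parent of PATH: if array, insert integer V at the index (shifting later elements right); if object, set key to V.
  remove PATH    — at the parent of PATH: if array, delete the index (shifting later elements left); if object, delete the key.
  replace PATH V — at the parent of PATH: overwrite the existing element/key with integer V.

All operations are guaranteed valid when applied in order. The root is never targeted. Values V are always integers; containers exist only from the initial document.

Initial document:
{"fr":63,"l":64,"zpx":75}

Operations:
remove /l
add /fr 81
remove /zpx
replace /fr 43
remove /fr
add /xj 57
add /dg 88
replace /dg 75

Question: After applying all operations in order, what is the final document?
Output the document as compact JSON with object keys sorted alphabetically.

After op 1 (remove /l): {"fr":63,"zpx":75}
After op 2 (add /fr 81): {"fr":81,"zpx":75}
After op 3 (remove /zpx): {"fr":81}
After op 4 (replace /fr 43): {"fr":43}
After op 5 (remove /fr): {}
After op 6 (add /xj 57): {"xj":57}
After op 7 (add /dg 88): {"dg":88,"xj":57}
After op 8 (replace /dg 75): {"dg":75,"xj":57}

Answer: {"dg":75,"xj":57}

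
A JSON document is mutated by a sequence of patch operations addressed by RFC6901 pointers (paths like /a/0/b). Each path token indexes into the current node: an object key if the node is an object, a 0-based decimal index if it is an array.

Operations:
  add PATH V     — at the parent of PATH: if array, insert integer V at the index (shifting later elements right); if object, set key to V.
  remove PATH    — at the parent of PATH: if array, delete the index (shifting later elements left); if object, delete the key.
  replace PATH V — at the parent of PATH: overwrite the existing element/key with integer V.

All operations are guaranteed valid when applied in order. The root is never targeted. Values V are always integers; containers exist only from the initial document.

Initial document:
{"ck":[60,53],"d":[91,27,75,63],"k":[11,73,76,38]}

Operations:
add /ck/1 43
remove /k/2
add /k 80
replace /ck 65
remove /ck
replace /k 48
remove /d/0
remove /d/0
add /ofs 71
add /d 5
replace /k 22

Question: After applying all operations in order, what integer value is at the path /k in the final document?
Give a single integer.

Answer: 22

Derivation:
After op 1 (add /ck/1 43): {"ck":[60,43,53],"d":[91,27,75,63],"k":[11,73,76,38]}
After op 2 (remove /k/2): {"ck":[60,43,53],"d":[91,27,75,63],"k":[11,73,38]}
After op 3 (add /k 80): {"ck":[60,43,53],"d":[91,27,75,63],"k":80}
After op 4 (replace /ck 65): {"ck":65,"d":[91,27,75,63],"k":80}
After op 5 (remove /ck): {"d":[91,27,75,63],"k":80}
After op 6 (replace /k 48): {"d":[91,27,75,63],"k":48}
After op 7 (remove /d/0): {"d":[27,75,63],"k":48}
After op 8 (remove /d/0): {"d":[75,63],"k":48}
After op 9 (add /ofs 71): {"d":[75,63],"k":48,"ofs":71}
After op 10 (add /d 5): {"d":5,"k":48,"ofs":71}
After op 11 (replace /k 22): {"d":5,"k":22,"ofs":71}
Value at /k: 22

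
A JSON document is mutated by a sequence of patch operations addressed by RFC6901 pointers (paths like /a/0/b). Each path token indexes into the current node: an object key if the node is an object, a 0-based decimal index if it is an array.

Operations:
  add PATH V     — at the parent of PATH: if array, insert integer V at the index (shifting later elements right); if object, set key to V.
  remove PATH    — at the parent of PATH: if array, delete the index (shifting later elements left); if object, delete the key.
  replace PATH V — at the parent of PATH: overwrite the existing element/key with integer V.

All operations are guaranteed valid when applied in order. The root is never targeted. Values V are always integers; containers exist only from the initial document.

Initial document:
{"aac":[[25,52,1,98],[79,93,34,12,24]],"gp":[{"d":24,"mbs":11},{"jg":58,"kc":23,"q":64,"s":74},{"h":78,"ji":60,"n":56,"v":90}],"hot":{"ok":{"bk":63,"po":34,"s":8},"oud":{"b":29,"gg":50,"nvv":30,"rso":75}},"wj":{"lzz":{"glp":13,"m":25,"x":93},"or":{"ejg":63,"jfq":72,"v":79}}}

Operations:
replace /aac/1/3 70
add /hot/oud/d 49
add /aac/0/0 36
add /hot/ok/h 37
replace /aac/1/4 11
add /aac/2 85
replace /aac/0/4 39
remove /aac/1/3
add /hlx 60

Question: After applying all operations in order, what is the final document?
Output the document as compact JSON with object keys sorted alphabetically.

After op 1 (replace /aac/1/3 70): {"aac":[[25,52,1,98],[79,93,34,70,24]],"gp":[{"d":24,"mbs":11},{"jg":58,"kc":23,"q":64,"s":74},{"h":78,"ji":60,"n":56,"v":90}],"hot":{"ok":{"bk":63,"po":34,"s":8},"oud":{"b":29,"gg":50,"nvv":30,"rso":75}},"wj":{"lzz":{"glp":13,"m":25,"x":93},"or":{"ejg":63,"jfq":72,"v":79}}}
After op 2 (add /hot/oud/d 49): {"aac":[[25,52,1,98],[79,93,34,70,24]],"gp":[{"d":24,"mbs":11},{"jg":58,"kc":23,"q":64,"s":74},{"h":78,"ji":60,"n":56,"v":90}],"hot":{"ok":{"bk":63,"po":34,"s":8},"oud":{"b":29,"d":49,"gg":50,"nvv":30,"rso":75}},"wj":{"lzz":{"glp":13,"m":25,"x":93},"or":{"ejg":63,"jfq":72,"v":79}}}
After op 3 (add /aac/0/0 36): {"aac":[[36,25,52,1,98],[79,93,34,70,24]],"gp":[{"d":24,"mbs":11},{"jg":58,"kc":23,"q":64,"s":74},{"h":78,"ji":60,"n":56,"v":90}],"hot":{"ok":{"bk":63,"po":34,"s":8},"oud":{"b":29,"d":49,"gg":50,"nvv":30,"rso":75}},"wj":{"lzz":{"glp":13,"m":25,"x":93},"or":{"ejg":63,"jfq":72,"v":79}}}
After op 4 (add /hot/ok/h 37): {"aac":[[36,25,52,1,98],[79,93,34,70,24]],"gp":[{"d":24,"mbs":11},{"jg":58,"kc":23,"q":64,"s":74},{"h":78,"ji":60,"n":56,"v":90}],"hot":{"ok":{"bk":63,"h":37,"po":34,"s":8},"oud":{"b":29,"d":49,"gg":50,"nvv":30,"rso":75}},"wj":{"lzz":{"glp":13,"m":25,"x":93},"or":{"ejg":63,"jfq":72,"v":79}}}
After op 5 (replace /aac/1/4 11): {"aac":[[36,25,52,1,98],[79,93,34,70,11]],"gp":[{"d":24,"mbs":11},{"jg":58,"kc":23,"q":64,"s":74},{"h":78,"ji":60,"n":56,"v":90}],"hot":{"ok":{"bk":63,"h":37,"po":34,"s":8},"oud":{"b":29,"d":49,"gg":50,"nvv":30,"rso":75}},"wj":{"lzz":{"glp":13,"m":25,"x":93},"or":{"ejg":63,"jfq":72,"v":79}}}
After op 6 (add /aac/2 85): {"aac":[[36,25,52,1,98],[79,93,34,70,11],85],"gp":[{"d":24,"mbs":11},{"jg":58,"kc":23,"q":64,"s":74},{"h":78,"ji":60,"n":56,"v":90}],"hot":{"ok":{"bk":63,"h":37,"po":34,"s":8},"oud":{"b":29,"d":49,"gg":50,"nvv":30,"rso":75}},"wj":{"lzz":{"glp":13,"m":25,"x":93},"or":{"ejg":63,"jfq":72,"v":79}}}
After op 7 (replace /aac/0/4 39): {"aac":[[36,25,52,1,39],[79,93,34,70,11],85],"gp":[{"d":24,"mbs":11},{"jg":58,"kc":23,"q":64,"s":74},{"h":78,"ji":60,"n":56,"v":90}],"hot":{"ok":{"bk":63,"h":37,"po":34,"s":8},"oud":{"b":29,"d":49,"gg":50,"nvv":30,"rso":75}},"wj":{"lzz":{"glp":13,"m":25,"x":93},"or":{"ejg":63,"jfq":72,"v":79}}}
After op 8 (remove /aac/1/3): {"aac":[[36,25,52,1,39],[79,93,34,11],85],"gp":[{"d":24,"mbs":11},{"jg":58,"kc":23,"q":64,"s":74},{"h":78,"ji":60,"n":56,"v":90}],"hot":{"ok":{"bk":63,"h":37,"po":34,"s":8},"oud":{"b":29,"d":49,"gg":50,"nvv":30,"rso":75}},"wj":{"lzz":{"glp":13,"m":25,"x":93},"or":{"ejg":63,"jfq":72,"v":79}}}
After op 9 (add /hlx 60): {"aac":[[36,25,52,1,39],[79,93,34,11],85],"gp":[{"d":24,"mbs":11},{"jg":58,"kc":23,"q":64,"s":74},{"h":78,"ji":60,"n":56,"v":90}],"hlx":60,"hot":{"ok":{"bk":63,"h":37,"po":34,"s":8},"oud":{"b":29,"d":49,"gg":50,"nvv":30,"rso":75}},"wj":{"lzz":{"glp":13,"m":25,"x":93},"or":{"ejg":63,"jfq":72,"v":79}}}

Answer: {"aac":[[36,25,52,1,39],[79,93,34,11],85],"gp":[{"d":24,"mbs":11},{"jg":58,"kc":23,"q":64,"s":74},{"h":78,"ji":60,"n":56,"v":90}],"hlx":60,"hot":{"ok":{"bk":63,"h":37,"po":34,"s":8},"oud":{"b":29,"d":49,"gg":50,"nvv":30,"rso":75}},"wj":{"lzz":{"glp":13,"m":25,"x":93},"or":{"ejg":63,"jfq":72,"v":79}}}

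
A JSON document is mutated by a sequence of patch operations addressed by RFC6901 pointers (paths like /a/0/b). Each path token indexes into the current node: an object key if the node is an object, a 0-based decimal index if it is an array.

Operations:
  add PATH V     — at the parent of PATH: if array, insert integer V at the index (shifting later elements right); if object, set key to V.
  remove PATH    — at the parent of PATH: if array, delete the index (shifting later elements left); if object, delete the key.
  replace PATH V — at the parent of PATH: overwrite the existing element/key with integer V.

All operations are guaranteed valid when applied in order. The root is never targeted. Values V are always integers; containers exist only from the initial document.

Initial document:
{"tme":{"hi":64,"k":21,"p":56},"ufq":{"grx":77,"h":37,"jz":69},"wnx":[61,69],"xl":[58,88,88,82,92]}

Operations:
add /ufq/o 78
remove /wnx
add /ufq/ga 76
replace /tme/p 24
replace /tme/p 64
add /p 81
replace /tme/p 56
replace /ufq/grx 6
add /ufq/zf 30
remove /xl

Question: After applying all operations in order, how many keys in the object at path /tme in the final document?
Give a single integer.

After op 1 (add /ufq/o 78): {"tme":{"hi":64,"k":21,"p":56},"ufq":{"grx":77,"h":37,"jz":69,"o":78},"wnx":[61,69],"xl":[58,88,88,82,92]}
After op 2 (remove /wnx): {"tme":{"hi":64,"k":21,"p":56},"ufq":{"grx":77,"h":37,"jz":69,"o":78},"xl":[58,88,88,82,92]}
After op 3 (add /ufq/ga 76): {"tme":{"hi":64,"k":21,"p":56},"ufq":{"ga":76,"grx":77,"h":37,"jz":69,"o":78},"xl":[58,88,88,82,92]}
After op 4 (replace /tme/p 24): {"tme":{"hi":64,"k":21,"p":24},"ufq":{"ga":76,"grx":77,"h":37,"jz":69,"o":78},"xl":[58,88,88,82,92]}
After op 5 (replace /tme/p 64): {"tme":{"hi":64,"k":21,"p":64},"ufq":{"ga":76,"grx":77,"h":37,"jz":69,"o":78},"xl":[58,88,88,82,92]}
After op 6 (add /p 81): {"p":81,"tme":{"hi":64,"k":21,"p":64},"ufq":{"ga":76,"grx":77,"h":37,"jz":69,"o":78},"xl":[58,88,88,82,92]}
After op 7 (replace /tme/p 56): {"p":81,"tme":{"hi":64,"k":21,"p":56},"ufq":{"ga":76,"grx":77,"h":37,"jz":69,"o":78},"xl":[58,88,88,82,92]}
After op 8 (replace /ufq/grx 6): {"p":81,"tme":{"hi":64,"k":21,"p":56},"ufq":{"ga":76,"grx":6,"h":37,"jz":69,"o":78},"xl":[58,88,88,82,92]}
After op 9 (add /ufq/zf 30): {"p":81,"tme":{"hi":64,"k":21,"p":56},"ufq":{"ga":76,"grx":6,"h":37,"jz":69,"o":78,"zf":30},"xl":[58,88,88,82,92]}
After op 10 (remove /xl): {"p":81,"tme":{"hi":64,"k":21,"p":56},"ufq":{"ga":76,"grx":6,"h":37,"jz":69,"o":78,"zf":30}}
Size at path /tme: 3

Answer: 3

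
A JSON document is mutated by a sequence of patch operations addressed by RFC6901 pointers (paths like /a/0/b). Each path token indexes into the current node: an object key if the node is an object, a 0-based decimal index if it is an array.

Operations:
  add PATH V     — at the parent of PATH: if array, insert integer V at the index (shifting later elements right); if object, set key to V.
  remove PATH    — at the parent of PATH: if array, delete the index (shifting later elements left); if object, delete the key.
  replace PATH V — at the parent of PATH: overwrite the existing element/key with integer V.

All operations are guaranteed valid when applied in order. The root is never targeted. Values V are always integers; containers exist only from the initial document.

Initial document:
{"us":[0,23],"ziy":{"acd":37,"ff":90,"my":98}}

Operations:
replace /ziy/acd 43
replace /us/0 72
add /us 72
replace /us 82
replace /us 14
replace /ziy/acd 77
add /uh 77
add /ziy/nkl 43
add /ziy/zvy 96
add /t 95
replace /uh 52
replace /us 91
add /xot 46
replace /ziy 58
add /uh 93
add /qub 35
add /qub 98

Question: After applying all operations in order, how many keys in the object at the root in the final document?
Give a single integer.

After op 1 (replace /ziy/acd 43): {"us":[0,23],"ziy":{"acd":43,"ff":90,"my":98}}
After op 2 (replace /us/0 72): {"us":[72,23],"ziy":{"acd":43,"ff":90,"my":98}}
After op 3 (add /us 72): {"us":72,"ziy":{"acd":43,"ff":90,"my":98}}
After op 4 (replace /us 82): {"us":82,"ziy":{"acd":43,"ff":90,"my":98}}
After op 5 (replace /us 14): {"us":14,"ziy":{"acd":43,"ff":90,"my":98}}
After op 6 (replace /ziy/acd 77): {"us":14,"ziy":{"acd":77,"ff":90,"my":98}}
After op 7 (add /uh 77): {"uh":77,"us":14,"ziy":{"acd":77,"ff":90,"my":98}}
After op 8 (add /ziy/nkl 43): {"uh":77,"us":14,"ziy":{"acd":77,"ff":90,"my":98,"nkl":43}}
After op 9 (add /ziy/zvy 96): {"uh":77,"us":14,"ziy":{"acd":77,"ff":90,"my":98,"nkl":43,"zvy":96}}
After op 10 (add /t 95): {"t":95,"uh":77,"us":14,"ziy":{"acd":77,"ff":90,"my":98,"nkl":43,"zvy":96}}
After op 11 (replace /uh 52): {"t":95,"uh":52,"us":14,"ziy":{"acd":77,"ff":90,"my":98,"nkl":43,"zvy":96}}
After op 12 (replace /us 91): {"t":95,"uh":52,"us":91,"ziy":{"acd":77,"ff":90,"my":98,"nkl":43,"zvy":96}}
After op 13 (add /xot 46): {"t":95,"uh":52,"us":91,"xot":46,"ziy":{"acd":77,"ff":90,"my":98,"nkl":43,"zvy":96}}
After op 14 (replace /ziy 58): {"t":95,"uh":52,"us":91,"xot":46,"ziy":58}
After op 15 (add /uh 93): {"t":95,"uh":93,"us":91,"xot":46,"ziy":58}
After op 16 (add /qub 35): {"qub":35,"t":95,"uh":93,"us":91,"xot":46,"ziy":58}
After op 17 (add /qub 98): {"qub":98,"t":95,"uh":93,"us":91,"xot":46,"ziy":58}
Size at the root: 6

Answer: 6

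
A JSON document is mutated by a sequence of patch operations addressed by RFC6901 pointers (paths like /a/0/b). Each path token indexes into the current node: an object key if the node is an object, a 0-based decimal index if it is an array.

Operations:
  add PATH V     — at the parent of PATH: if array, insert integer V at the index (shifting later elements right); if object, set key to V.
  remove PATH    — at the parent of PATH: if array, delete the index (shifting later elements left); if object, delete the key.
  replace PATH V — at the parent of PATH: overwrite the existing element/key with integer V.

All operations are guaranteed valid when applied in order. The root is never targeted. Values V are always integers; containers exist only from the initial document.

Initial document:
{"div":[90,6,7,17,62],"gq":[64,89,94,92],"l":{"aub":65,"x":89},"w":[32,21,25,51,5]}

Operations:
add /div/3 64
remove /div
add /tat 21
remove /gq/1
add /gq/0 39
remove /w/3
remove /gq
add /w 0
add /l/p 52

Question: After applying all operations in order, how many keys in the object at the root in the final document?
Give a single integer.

After op 1 (add /div/3 64): {"div":[90,6,7,64,17,62],"gq":[64,89,94,92],"l":{"aub":65,"x":89},"w":[32,21,25,51,5]}
After op 2 (remove /div): {"gq":[64,89,94,92],"l":{"aub":65,"x":89},"w":[32,21,25,51,5]}
After op 3 (add /tat 21): {"gq":[64,89,94,92],"l":{"aub":65,"x":89},"tat":21,"w":[32,21,25,51,5]}
After op 4 (remove /gq/1): {"gq":[64,94,92],"l":{"aub":65,"x":89},"tat":21,"w":[32,21,25,51,5]}
After op 5 (add /gq/0 39): {"gq":[39,64,94,92],"l":{"aub":65,"x":89},"tat":21,"w":[32,21,25,51,5]}
After op 6 (remove /w/3): {"gq":[39,64,94,92],"l":{"aub":65,"x":89},"tat":21,"w":[32,21,25,5]}
After op 7 (remove /gq): {"l":{"aub":65,"x":89},"tat":21,"w":[32,21,25,5]}
After op 8 (add /w 0): {"l":{"aub":65,"x":89},"tat":21,"w":0}
After op 9 (add /l/p 52): {"l":{"aub":65,"p":52,"x":89},"tat":21,"w":0}
Size at the root: 3

Answer: 3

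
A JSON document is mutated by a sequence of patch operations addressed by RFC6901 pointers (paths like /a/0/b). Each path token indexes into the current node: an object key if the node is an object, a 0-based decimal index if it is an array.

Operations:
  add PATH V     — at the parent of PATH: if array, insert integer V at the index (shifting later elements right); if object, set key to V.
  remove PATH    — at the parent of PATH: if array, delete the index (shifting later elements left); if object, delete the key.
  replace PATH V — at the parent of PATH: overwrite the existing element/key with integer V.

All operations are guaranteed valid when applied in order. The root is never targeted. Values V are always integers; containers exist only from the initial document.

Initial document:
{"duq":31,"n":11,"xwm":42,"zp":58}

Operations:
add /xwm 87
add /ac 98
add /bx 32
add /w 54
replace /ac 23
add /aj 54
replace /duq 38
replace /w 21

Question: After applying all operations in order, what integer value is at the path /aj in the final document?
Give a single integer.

After op 1 (add /xwm 87): {"duq":31,"n":11,"xwm":87,"zp":58}
After op 2 (add /ac 98): {"ac":98,"duq":31,"n":11,"xwm":87,"zp":58}
After op 3 (add /bx 32): {"ac":98,"bx":32,"duq":31,"n":11,"xwm":87,"zp":58}
After op 4 (add /w 54): {"ac":98,"bx":32,"duq":31,"n":11,"w":54,"xwm":87,"zp":58}
After op 5 (replace /ac 23): {"ac":23,"bx":32,"duq":31,"n":11,"w":54,"xwm":87,"zp":58}
After op 6 (add /aj 54): {"ac":23,"aj":54,"bx":32,"duq":31,"n":11,"w":54,"xwm":87,"zp":58}
After op 7 (replace /duq 38): {"ac":23,"aj":54,"bx":32,"duq":38,"n":11,"w":54,"xwm":87,"zp":58}
After op 8 (replace /w 21): {"ac":23,"aj":54,"bx":32,"duq":38,"n":11,"w":21,"xwm":87,"zp":58}
Value at /aj: 54

Answer: 54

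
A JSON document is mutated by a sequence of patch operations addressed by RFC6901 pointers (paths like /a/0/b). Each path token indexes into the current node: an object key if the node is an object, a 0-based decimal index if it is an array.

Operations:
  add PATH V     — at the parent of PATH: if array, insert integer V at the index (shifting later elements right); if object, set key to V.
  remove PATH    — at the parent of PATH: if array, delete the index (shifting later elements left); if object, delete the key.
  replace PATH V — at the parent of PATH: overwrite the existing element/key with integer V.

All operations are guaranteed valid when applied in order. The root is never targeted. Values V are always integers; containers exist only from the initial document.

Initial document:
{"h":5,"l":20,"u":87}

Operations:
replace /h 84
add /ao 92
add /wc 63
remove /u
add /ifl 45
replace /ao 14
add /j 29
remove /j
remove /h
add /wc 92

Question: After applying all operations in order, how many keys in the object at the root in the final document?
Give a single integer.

After op 1 (replace /h 84): {"h":84,"l":20,"u":87}
After op 2 (add /ao 92): {"ao":92,"h":84,"l":20,"u":87}
After op 3 (add /wc 63): {"ao":92,"h":84,"l":20,"u":87,"wc":63}
After op 4 (remove /u): {"ao":92,"h":84,"l":20,"wc":63}
After op 5 (add /ifl 45): {"ao":92,"h":84,"ifl":45,"l":20,"wc":63}
After op 6 (replace /ao 14): {"ao":14,"h":84,"ifl":45,"l":20,"wc":63}
After op 7 (add /j 29): {"ao":14,"h":84,"ifl":45,"j":29,"l":20,"wc":63}
After op 8 (remove /j): {"ao":14,"h":84,"ifl":45,"l":20,"wc":63}
After op 9 (remove /h): {"ao":14,"ifl":45,"l":20,"wc":63}
After op 10 (add /wc 92): {"ao":14,"ifl":45,"l":20,"wc":92}
Size at the root: 4

Answer: 4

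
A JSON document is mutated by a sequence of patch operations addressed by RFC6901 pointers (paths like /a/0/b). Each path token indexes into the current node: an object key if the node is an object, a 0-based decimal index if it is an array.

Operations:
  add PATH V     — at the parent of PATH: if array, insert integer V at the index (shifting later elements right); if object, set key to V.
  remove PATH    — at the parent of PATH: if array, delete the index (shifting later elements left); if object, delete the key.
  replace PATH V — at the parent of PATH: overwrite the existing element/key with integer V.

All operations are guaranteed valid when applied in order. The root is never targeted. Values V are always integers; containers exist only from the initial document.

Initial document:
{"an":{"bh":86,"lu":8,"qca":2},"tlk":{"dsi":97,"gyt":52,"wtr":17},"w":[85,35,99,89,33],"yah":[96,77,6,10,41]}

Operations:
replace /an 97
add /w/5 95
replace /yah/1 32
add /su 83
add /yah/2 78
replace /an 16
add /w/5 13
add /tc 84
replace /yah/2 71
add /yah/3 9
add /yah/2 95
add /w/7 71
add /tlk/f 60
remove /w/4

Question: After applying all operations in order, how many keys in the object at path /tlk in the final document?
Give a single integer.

After op 1 (replace /an 97): {"an":97,"tlk":{"dsi":97,"gyt":52,"wtr":17},"w":[85,35,99,89,33],"yah":[96,77,6,10,41]}
After op 2 (add /w/5 95): {"an":97,"tlk":{"dsi":97,"gyt":52,"wtr":17},"w":[85,35,99,89,33,95],"yah":[96,77,6,10,41]}
After op 3 (replace /yah/1 32): {"an":97,"tlk":{"dsi":97,"gyt":52,"wtr":17},"w":[85,35,99,89,33,95],"yah":[96,32,6,10,41]}
After op 4 (add /su 83): {"an":97,"su":83,"tlk":{"dsi":97,"gyt":52,"wtr":17},"w":[85,35,99,89,33,95],"yah":[96,32,6,10,41]}
After op 5 (add /yah/2 78): {"an":97,"su":83,"tlk":{"dsi":97,"gyt":52,"wtr":17},"w":[85,35,99,89,33,95],"yah":[96,32,78,6,10,41]}
After op 6 (replace /an 16): {"an":16,"su":83,"tlk":{"dsi":97,"gyt":52,"wtr":17},"w":[85,35,99,89,33,95],"yah":[96,32,78,6,10,41]}
After op 7 (add /w/5 13): {"an":16,"su":83,"tlk":{"dsi":97,"gyt":52,"wtr":17},"w":[85,35,99,89,33,13,95],"yah":[96,32,78,6,10,41]}
After op 8 (add /tc 84): {"an":16,"su":83,"tc":84,"tlk":{"dsi":97,"gyt":52,"wtr":17},"w":[85,35,99,89,33,13,95],"yah":[96,32,78,6,10,41]}
After op 9 (replace /yah/2 71): {"an":16,"su":83,"tc":84,"tlk":{"dsi":97,"gyt":52,"wtr":17},"w":[85,35,99,89,33,13,95],"yah":[96,32,71,6,10,41]}
After op 10 (add /yah/3 9): {"an":16,"su":83,"tc":84,"tlk":{"dsi":97,"gyt":52,"wtr":17},"w":[85,35,99,89,33,13,95],"yah":[96,32,71,9,6,10,41]}
After op 11 (add /yah/2 95): {"an":16,"su":83,"tc":84,"tlk":{"dsi":97,"gyt":52,"wtr":17},"w":[85,35,99,89,33,13,95],"yah":[96,32,95,71,9,6,10,41]}
After op 12 (add /w/7 71): {"an":16,"su":83,"tc":84,"tlk":{"dsi":97,"gyt":52,"wtr":17},"w":[85,35,99,89,33,13,95,71],"yah":[96,32,95,71,9,6,10,41]}
After op 13 (add /tlk/f 60): {"an":16,"su":83,"tc":84,"tlk":{"dsi":97,"f":60,"gyt":52,"wtr":17},"w":[85,35,99,89,33,13,95,71],"yah":[96,32,95,71,9,6,10,41]}
After op 14 (remove /w/4): {"an":16,"su":83,"tc":84,"tlk":{"dsi":97,"f":60,"gyt":52,"wtr":17},"w":[85,35,99,89,13,95,71],"yah":[96,32,95,71,9,6,10,41]}
Size at path /tlk: 4

Answer: 4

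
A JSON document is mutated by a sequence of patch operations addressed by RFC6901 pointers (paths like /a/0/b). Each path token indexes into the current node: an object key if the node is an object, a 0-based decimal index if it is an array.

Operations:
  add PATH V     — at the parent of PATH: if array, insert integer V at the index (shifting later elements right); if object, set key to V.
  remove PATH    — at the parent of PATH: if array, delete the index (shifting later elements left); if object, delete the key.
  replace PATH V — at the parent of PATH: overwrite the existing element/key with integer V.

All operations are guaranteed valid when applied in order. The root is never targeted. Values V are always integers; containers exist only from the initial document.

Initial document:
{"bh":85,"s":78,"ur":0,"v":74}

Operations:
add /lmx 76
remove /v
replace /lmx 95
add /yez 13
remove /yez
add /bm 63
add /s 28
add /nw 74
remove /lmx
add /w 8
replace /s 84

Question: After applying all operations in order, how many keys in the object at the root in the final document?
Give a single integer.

Answer: 6

Derivation:
After op 1 (add /lmx 76): {"bh":85,"lmx":76,"s":78,"ur":0,"v":74}
After op 2 (remove /v): {"bh":85,"lmx":76,"s":78,"ur":0}
After op 3 (replace /lmx 95): {"bh":85,"lmx":95,"s":78,"ur":0}
After op 4 (add /yez 13): {"bh":85,"lmx":95,"s":78,"ur":0,"yez":13}
After op 5 (remove /yez): {"bh":85,"lmx":95,"s":78,"ur":0}
After op 6 (add /bm 63): {"bh":85,"bm":63,"lmx":95,"s":78,"ur":0}
After op 7 (add /s 28): {"bh":85,"bm":63,"lmx":95,"s":28,"ur":0}
After op 8 (add /nw 74): {"bh":85,"bm":63,"lmx":95,"nw":74,"s":28,"ur":0}
After op 9 (remove /lmx): {"bh":85,"bm":63,"nw":74,"s":28,"ur":0}
After op 10 (add /w 8): {"bh":85,"bm":63,"nw":74,"s":28,"ur":0,"w":8}
After op 11 (replace /s 84): {"bh":85,"bm":63,"nw":74,"s":84,"ur":0,"w":8}
Size at the root: 6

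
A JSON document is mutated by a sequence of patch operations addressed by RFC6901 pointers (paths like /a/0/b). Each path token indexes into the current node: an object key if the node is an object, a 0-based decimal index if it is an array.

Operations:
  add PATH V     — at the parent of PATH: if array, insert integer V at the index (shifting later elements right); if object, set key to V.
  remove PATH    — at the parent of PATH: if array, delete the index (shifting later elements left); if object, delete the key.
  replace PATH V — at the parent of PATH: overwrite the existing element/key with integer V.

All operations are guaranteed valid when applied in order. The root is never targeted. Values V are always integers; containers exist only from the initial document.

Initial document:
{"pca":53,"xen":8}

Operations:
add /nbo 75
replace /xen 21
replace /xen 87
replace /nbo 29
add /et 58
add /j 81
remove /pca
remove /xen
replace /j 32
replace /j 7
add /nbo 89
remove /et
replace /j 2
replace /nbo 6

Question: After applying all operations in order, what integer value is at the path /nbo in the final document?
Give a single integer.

After op 1 (add /nbo 75): {"nbo":75,"pca":53,"xen":8}
After op 2 (replace /xen 21): {"nbo":75,"pca":53,"xen":21}
After op 3 (replace /xen 87): {"nbo":75,"pca":53,"xen":87}
After op 4 (replace /nbo 29): {"nbo":29,"pca":53,"xen":87}
After op 5 (add /et 58): {"et":58,"nbo":29,"pca":53,"xen":87}
After op 6 (add /j 81): {"et":58,"j":81,"nbo":29,"pca":53,"xen":87}
After op 7 (remove /pca): {"et":58,"j":81,"nbo":29,"xen":87}
After op 8 (remove /xen): {"et":58,"j":81,"nbo":29}
After op 9 (replace /j 32): {"et":58,"j":32,"nbo":29}
After op 10 (replace /j 7): {"et":58,"j":7,"nbo":29}
After op 11 (add /nbo 89): {"et":58,"j":7,"nbo":89}
After op 12 (remove /et): {"j":7,"nbo":89}
After op 13 (replace /j 2): {"j":2,"nbo":89}
After op 14 (replace /nbo 6): {"j":2,"nbo":6}
Value at /nbo: 6

Answer: 6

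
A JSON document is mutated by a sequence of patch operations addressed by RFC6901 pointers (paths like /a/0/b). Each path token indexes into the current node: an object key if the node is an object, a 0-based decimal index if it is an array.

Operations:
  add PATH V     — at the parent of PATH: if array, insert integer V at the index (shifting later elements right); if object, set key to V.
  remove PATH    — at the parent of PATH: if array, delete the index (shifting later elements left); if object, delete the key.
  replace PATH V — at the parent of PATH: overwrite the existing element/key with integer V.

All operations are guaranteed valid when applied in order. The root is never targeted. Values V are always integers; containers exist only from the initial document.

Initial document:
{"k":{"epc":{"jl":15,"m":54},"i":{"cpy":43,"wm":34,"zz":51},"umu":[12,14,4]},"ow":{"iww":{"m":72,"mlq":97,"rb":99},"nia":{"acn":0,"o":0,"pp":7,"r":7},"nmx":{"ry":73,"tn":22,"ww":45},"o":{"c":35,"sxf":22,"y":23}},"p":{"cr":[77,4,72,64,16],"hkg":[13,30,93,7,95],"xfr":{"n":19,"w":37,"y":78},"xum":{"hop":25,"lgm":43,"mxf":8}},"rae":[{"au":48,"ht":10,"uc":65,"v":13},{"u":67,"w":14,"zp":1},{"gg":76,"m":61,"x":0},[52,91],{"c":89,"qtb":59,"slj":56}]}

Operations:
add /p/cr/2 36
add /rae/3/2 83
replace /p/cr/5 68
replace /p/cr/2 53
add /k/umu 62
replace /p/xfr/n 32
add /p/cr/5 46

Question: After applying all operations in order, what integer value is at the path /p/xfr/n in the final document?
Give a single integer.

After op 1 (add /p/cr/2 36): {"k":{"epc":{"jl":15,"m":54},"i":{"cpy":43,"wm":34,"zz":51},"umu":[12,14,4]},"ow":{"iww":{"m":72,"mlq":97,"rb":99},"nia":{"acn":0,"o":0,"pp":7,"r":7},"nmx":{"ry":73,"tn":22,"ww":45},"o":{"c":35,"sxf":22,"y":23}},"p":{"cr":[77,4,36,72,64,16],"hkg":[13,30,93,7,95],"xfr":{"n":19,"w":37,"y":78},"xum":{"hop":25,"lgm":43,"mxf":8}},"rae":[{"au":48,"ht":10,"uc":65,"v":13},{"u":67,"w":14,"zp":1},{"gg":76,"m":61,"x":0},[52,91],{"c":89,"qtb":59,"slj":56}]}
After op 2 (add /rae/3/2 83): {"k":{"epc":{"jl":15,"m":54},"i":{"cpy":43,"wm":34,"zz":51},"umu":[12,14,4]},"ow":{"iww":{"m":72,"mlq":97,"rb":99},"nia":{"acn":0,"o":0,"pp":7,"r":7},"nmx":{"ry":73,"tn":22,"ww":45},"o":{"c":35,"sxf":22,"y":23}},"p":{"cr":[77,4,36,72,64,16],"hkg":[13,30,93,7,95],"xfr":{"n":19,"w":37,"y":78},"xum":{"hop":25,"lgm":43,"mxf":8}},"rae":[{"au":48,"ht":10,"uc":65,"v":13},{"u":67,"w":14,"zp":1},{"gg":76,"m":61,"x":0},[52,91,83],{"c":89,"qtb":59,"slj":56}]}
After op 3 (replace /p/cr/5 68): {"k":{"epc":{"jl":15,"m":54},"i":{"cpy":43,"wm":34,"zz":51},"umu":[12,14,4]},"ow":{"iww":{"m":72,"mlq":97,"rb":99},"nia":{"acn":0,"o":0,"pp":7,"r":7},"nmx":{"ry":73,"tn":22,"ww":45},"o":{"c":35,"sxf":22,"y":23}},"p":{"cr":[77,4,36,72,64,68],"hkg":[13,30,93,7,95],"xfr":{"n":19,"w":37,"y":78},"xum":{"hop":25,"lgm":43,"mxf":8}},"rae":[{"au":48,"ht":10,"uc":65,"v":13},{"u":67,"w":14,"zp":1},{"gg":76,"m":61,"x":0},[52,91,83],{"c":89,"qtb":59,"slj":56}]}
After op 4 (replace /p/cr/2 53): {"k":{"epc":{"jl":15,"m":54},"i":{"cpy":43,"wm":34,"zz":51},"umu":[12,14,4]},"ow":{"iww":{"m":72,"mlq":97,"rb":99},"nia":{"acn":0,"o":0,"pp":7,"r":7},"nmx":{"ry":73,"tn":22,"ww":45},"o":{"c":35,"sxf":22,"y":23}},"p":{"cr":[77,4,53,72,64,68],"hkg":[13,30,93,7,95],"xfr":{"n":19,"w":37,"y":78},"xum":{"hop":25,"lgm":43,"mxf":8}},"rae":[{"au":48,"ht":10,"uc":65,"v":13},{"u":67,"w":14,"zp":1},{"gg":76,"m":61,"x":0},[52,91,83],{"c":89,"qtb":59,"slj":56}]}
After op 5 (add /k/umu 62): {"k":{"epc":{"jl":15,"m":54},"i":{"cpy":43,"wm":34,"zz":51},"umu":62},"ow":{"iww":{"m":72,"mlq":97,"rb":99},"nia":{"acn":0,"o":0,"pp":7,"r":7},"nmx":{"ry":73,"tn":22,"ww":45},"o":{"c":35,"sxf":22,"y":23}},"p":{"cr":[77,4,53,72,64,68],"hkg":[13,30,93,7,95],"xfr":{"n":19,"w":37,"y":78},"xum":{"hop":25,"lgm":43,"mxf":8}},"rae":[{"au":48,"ht":10,"uc":65,"v":13},{"u":67,"w":14,"zp":1},{"gg":76,"m":61,"x":0},[52,91,83],{"c":89,"qtb":59,"slj":56}]}
After op 6 (replace /p/xfr/n 32): {"k":{"epc":{"jl":15,"m":54},"i":{"cpy":43,"wm":34,"zz":51},"umu":62},"ow":{"iww":{"m":72,"mlq":97,"rb":99},"nia":{"acn":0,"o":0,"pp":7,"r":7},"nmx":{"ry":73,"tn":22,"ww":45},"o":{"c":35,"sxf":22,"y":23}},"p":{"cr":[77,4,53,72,64,68],"hkg":[13,30,93,7,95],"xfr":{"n":32,"w":37,"y":78},"xum":{"hop":25,"lgm":43,"mxf":8}},"rae":[{"au":48,"ht":10,"uc":65,"v":13},{"u":67,"w":14,"zp":1},{"gg":76,"m":61,"x":0},[52,91,83],{"c":89,"qtb":59,"slj":56}]}
After op 7 (add /p/cr/5 46): {"k":{"epc":{"jl":15,"m":54},"i":{"cpy":43,"wm":34,"zz":51},"umu":62},"ow":{"iww":{"m":72,"mlq":97,"rb":99},"nia":{"acn":0,"o":0,"pp":7,"r":7},"nmx":{"ry":73,"tn":22,"ww":45},"o":{"c":35,"sxf":22,"y":23}},"p":{"cr":[77,4,53,72,64,46,68],"hkg":[13,30,93,7,95],"xfr":{"n":32,"w":37,"y":78},"xum":{"hop":25,"lgm":43,"mxf":8}},"rae":[{"au":48,"ht":10,"uc":65,"v":13},{"u":67,"w":14,"zp":1},{"gg":76,"m":61,"x":0},[52,91,83],{"c":89,"qtb":59,"slj":56}]}
Value at /p/xfr/n: 32

Answer: 32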